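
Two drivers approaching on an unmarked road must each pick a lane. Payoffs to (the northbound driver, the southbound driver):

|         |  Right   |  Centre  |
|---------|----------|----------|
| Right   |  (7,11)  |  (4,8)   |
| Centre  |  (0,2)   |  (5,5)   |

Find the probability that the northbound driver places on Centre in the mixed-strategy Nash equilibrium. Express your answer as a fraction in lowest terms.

1/2

The northbound driver's mix p on Right must make the southbound driver indifferent between Right and Centre.
The southbound driver's payoff from Right: 11p + 2(1−p). From Centre: 8p + 5(1−p).
Set equal: 3p = 3(1−p) → p = 3/6 = 1/2.
Probability on Centre is 1 − 1/2 = 1/2.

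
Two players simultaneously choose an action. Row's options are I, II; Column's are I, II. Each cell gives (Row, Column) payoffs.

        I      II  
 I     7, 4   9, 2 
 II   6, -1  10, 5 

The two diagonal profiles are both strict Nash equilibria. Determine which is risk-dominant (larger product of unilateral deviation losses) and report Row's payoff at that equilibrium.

10

At both I: Row loses 7 − 6 = 1 by deviating; Column loses 4 − 2 = 2. Product = 1·2 = 2.
At both II: Row loses 10 − 9 = 1 by deviating; Column loses 5 − (-1) = 6. Product = 1·6 = 6.
6 > 2, so both II is risk-dominant. Row's payoff there is 10.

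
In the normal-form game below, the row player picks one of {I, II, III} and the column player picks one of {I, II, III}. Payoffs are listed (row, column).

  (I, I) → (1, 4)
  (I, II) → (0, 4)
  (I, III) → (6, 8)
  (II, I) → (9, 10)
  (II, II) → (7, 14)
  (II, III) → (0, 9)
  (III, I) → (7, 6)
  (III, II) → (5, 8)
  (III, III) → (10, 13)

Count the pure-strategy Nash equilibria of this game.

2

Both II: the row player gets 7 (best alternative 5); the column player gets 14 (best alternative 10). Neither deviates — NE.
Both III: the row player gets 10 (best alternative 6); the column player gets 13 (best alternative 8). Neither deviates — NE.
Both I is not a NE: the row player would switch to II (9 > 1).
No other cell survives both best-response checks, so there are 2 pure NE.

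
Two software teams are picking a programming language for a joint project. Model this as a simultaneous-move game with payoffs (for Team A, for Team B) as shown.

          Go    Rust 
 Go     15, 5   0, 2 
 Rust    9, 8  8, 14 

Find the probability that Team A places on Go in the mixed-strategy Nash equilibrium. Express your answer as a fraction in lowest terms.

Team A's mix p on Go must make Team B indifferent between Go and Rust.
Team B's payoff from Go: 5p + 8(1−p). From Rust: 2p + 14(1−p).
Set equal: 3p = 6(1−p) → p = 6/9 = 2/3.

2/3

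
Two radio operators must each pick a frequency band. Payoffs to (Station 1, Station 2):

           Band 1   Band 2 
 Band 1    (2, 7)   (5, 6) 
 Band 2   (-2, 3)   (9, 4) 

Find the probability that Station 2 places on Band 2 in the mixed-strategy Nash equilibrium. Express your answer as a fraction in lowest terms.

1/2

Station 2's mix q on Band 1 must make Station 1 indifferent between Band 1 and Band 2.
Station 1's payoff from Band 1: 2q + 5(1−q). From Band 2: (-2)q + 9(1−q).
Set equal: 4q = 4(1−q) → q = 4/8 = 1/2.
Probability on Band 2 is 1 − 1/2 = 1/2.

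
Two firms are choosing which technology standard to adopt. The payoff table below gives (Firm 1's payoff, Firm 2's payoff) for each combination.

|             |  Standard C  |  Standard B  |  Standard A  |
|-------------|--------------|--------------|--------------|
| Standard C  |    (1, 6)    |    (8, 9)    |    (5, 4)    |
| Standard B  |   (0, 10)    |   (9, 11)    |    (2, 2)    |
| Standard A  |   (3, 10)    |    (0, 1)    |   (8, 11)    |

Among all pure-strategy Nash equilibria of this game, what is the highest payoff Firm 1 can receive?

9

Both Standard B is a pure NE (Firm 1: 9 ≥ 8; Firm 2: 11 ≥ 10). Firm 1 gets 9.
Both Standard A is a pure NE (Firm 1: 8 ≥ 5; Firm 2: 11 ≥ 10). Firm 1 gets 8.
Every other cell has a profitable deviation for at least one player. Highest of {9, 8} is 9.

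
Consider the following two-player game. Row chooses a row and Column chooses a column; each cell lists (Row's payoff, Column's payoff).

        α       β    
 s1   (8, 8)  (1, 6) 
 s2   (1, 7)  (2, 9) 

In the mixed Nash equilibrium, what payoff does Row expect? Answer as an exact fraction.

15/8

Column mixes with probability q on α, chosen so Row is indifferent: 8q + 1(1−q) = 1q + 2(1−q) gives q = 1/8.
Row's expected payoff (from either row, since indifferent) is 8·1/8 + 1·7/8 = 15/8.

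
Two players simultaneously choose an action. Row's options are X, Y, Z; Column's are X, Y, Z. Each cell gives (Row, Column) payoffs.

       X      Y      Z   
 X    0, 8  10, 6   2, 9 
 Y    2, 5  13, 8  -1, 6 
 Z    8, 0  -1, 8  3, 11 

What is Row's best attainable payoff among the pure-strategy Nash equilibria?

13

Both Y is a pure NE (Row: 13 ≥ 10; Column: 8 ≥ 6). Row gets 13.
Both Z is a pure NE (Row: 3 ≥ 2; Column: 11 ≥ 8). Row gets 3.
Every other cell has a profitable deviation for at least one player. Highest of {13, 3} is 13.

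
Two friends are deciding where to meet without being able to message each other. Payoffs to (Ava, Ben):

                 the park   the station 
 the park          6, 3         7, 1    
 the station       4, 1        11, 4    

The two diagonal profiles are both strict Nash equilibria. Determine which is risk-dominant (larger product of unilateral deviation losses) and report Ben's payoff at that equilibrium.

4

At both the park: Ava loses 6 − 4 = 2 by deviating; Ben loses 3 − 1 = 2. Product = 2·2 = 4.
At both the station: Ava loses 11 − 7 = 4 by deviating; Ben loses 4 − 1 = 3. Product = 4·3 = 12.
12 > 4, so both the station is risk-dominant. Ben's payoff there is 4.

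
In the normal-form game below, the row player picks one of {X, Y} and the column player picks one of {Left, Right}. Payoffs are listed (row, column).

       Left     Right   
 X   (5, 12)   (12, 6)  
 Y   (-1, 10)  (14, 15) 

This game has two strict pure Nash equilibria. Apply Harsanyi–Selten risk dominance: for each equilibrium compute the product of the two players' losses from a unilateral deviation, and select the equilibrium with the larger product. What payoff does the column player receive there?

At (X, Left): the row player loses 5 − (-1) = 6 by deviating; the column player loses 12 − 6 = 6. Product = 6·6 = 36.
At (Y, Right): the row player loses 14 − 12 = 2 by deviating; the column player loses 15 − 10 = 5. Product = 2·5 = 10.
36 > 10, so (X, Left) is risk-dominant. The column player's payoff there is 12.

12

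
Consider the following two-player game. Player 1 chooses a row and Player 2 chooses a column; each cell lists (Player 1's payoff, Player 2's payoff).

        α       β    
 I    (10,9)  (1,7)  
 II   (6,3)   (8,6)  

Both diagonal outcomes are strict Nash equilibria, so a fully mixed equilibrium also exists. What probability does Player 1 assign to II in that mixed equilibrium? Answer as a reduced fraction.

2/5

Player 1's mix p on I must make Player 2 indifferent between α and β.
Player 2's payoff from α: 9p + 3(1−p). From β: 7p + 6(1−p).
Set equal: 2p = 3(1−p) → p = 3/5.
Probability on II is 1 − 3/5 = 2/5.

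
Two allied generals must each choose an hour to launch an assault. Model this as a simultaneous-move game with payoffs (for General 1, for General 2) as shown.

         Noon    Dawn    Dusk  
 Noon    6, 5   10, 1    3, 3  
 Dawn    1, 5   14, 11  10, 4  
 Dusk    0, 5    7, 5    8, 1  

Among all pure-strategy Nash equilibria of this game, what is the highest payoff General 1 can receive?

14

Both Noon is a pure NE (General 1: 6 ≥ 1; General 2: 5 ≥ 3). General 1 gets 6.
Both Dawn is a pure NE (General 1: 14 ≥ 10; General 2: 11 ≥ 5). General 1 gets 14.
Every other cell has a profitable deviation for at least one player. Highest of {6, 14} is 14.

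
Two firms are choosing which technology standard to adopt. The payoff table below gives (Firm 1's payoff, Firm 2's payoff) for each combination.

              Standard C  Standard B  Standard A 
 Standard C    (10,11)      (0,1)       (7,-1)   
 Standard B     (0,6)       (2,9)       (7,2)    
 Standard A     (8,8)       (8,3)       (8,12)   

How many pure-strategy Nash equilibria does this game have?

Both Standard C: Firm 1 gets 10 (best alternative 8); Firm 2 gets 11 (best alternative 1). Neither deviates — NE.
Both Standard A: Firm 1 gets 8 (best alternative 7); Firm 2 gets 12 (best alternative 8). Neither deviates — NE.
Both Standard B is not a NE: Firm 1 would switch to Standard A (8 > 2).
No other cell survives both best-response checks, so there are 2 pure NE.

2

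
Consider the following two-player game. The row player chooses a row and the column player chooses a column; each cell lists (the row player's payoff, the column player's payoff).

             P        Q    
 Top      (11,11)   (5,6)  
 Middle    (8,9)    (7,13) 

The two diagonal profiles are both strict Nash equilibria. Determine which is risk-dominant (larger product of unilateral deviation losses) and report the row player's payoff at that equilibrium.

At (Top, P): the row player loses 11 − 8 = 3 by deviating; the column player loses 11 − 6 = 5. Product = 3·5 = 15.
At (Middle, Q): the row player loses 7 − 5 = 2 by deviating; the column player loses 13 − 9 = 4. Product = 2·4 = 8.
15 > 8, so (Top, P) is risk-dominant. The row player's payoff there is 11.

11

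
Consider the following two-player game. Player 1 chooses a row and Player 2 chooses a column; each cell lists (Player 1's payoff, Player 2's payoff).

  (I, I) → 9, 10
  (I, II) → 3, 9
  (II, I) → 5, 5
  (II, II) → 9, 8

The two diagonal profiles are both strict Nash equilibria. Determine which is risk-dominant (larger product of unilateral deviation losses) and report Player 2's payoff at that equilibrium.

At both I: Player 1 loses 9 − 5 = 4 by deviating; Player 2 loses 10 − 9 = 1. Product = 4·1 = 4.
At both II: Player 1 loses 9 − 3 = 6 by deviating; Player 2 loses 8 − 5 = 3. Product = 6·3 = 18.
18 > 4, so both II is risk-dominant. Player 2's payoff there is 8.

8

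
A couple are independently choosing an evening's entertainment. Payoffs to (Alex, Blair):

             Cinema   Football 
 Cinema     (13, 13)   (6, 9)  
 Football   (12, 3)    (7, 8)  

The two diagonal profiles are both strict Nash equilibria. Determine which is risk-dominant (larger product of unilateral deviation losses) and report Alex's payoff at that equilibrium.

7

At both Cinema: Alex loses 13 − 12 = 1 by deviating; Blair loses 13 − 9 = 4. Product = 1·4 = 4.
At both Football: Alex loses 7 − 6 = 1 by deviating; Blair loses 8 − 3 = 5. Product = 1·5 = 5.
5 > 4, so both Football is risk-dominant. Alex's payoff there is 7.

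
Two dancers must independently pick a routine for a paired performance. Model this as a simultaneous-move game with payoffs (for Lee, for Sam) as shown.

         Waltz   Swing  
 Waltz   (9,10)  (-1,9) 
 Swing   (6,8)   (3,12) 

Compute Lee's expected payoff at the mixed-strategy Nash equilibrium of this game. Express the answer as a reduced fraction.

33/7

Sam mixes with probability q on Waltz, chosen so Lee is indifferent: 9q + (-1)(1−q) = 6q + 3(1−q) gives q = 4/7.
Lee's expected payoff (from either row, since indifferent) is 9·4/7 + (-1)·3/7 = 33/7.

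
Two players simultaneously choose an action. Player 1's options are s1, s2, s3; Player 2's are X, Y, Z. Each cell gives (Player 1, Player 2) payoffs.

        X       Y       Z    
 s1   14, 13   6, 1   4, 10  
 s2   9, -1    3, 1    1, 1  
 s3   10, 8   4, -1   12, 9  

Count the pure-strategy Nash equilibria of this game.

2

(s1, X): Player 1 gets 14 (best alternative 10); Player 2 gets 13 (best alternative 10). Neither deviates — NE.
(s3, Z): Player 1 gets 12 (best alternative 4); Player 2 gets 9 (best alternative 8). Neither deviates — NE.
(s2, Y) is not a NE: Player 1 would switch to s1 (6 > 3).
No other cell survives both best-response checks, so there are 2 pure NE.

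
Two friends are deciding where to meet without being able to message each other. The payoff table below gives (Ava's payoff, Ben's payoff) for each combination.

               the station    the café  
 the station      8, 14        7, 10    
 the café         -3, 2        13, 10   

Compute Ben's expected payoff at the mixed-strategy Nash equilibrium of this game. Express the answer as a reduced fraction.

Ava mixes with probability p on the station, chosen so Ben is indifferent: 14p + 2(1−p) = 10p + 10(1−p) gives p = 2/3.
Ben's expected payoff is 14·2/3 + 2·1/3 = 10.

10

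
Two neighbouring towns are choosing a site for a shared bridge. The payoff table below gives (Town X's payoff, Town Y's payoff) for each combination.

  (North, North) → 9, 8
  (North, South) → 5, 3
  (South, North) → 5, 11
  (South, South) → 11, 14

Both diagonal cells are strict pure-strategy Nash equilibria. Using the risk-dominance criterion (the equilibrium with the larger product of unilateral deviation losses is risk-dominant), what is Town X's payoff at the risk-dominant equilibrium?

9

At both North: Town X loses 9 − 5 = 4 by deviating; Town Y loses 8 − 3 = 5. Product = 4·5 = 20.
At both South: Town X loses 11 − 5 = 6 by deviating; Town Y loses 14 − 11 = 3. Product = 6·3 = 18.
20 > 18, so both North is risk-dominant. Town X's payoff there is 9.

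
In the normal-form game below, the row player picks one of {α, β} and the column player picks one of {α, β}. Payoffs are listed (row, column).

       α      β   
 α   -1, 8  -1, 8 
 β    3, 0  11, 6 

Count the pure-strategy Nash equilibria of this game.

Both β: the row player gets 11 (best alternative -1); the column player gets 6 (best alternative 0). Neither deviates — NE.
Both α is not a NE: the row player would switch to β (3 > -1).
No other cell survives both best-response checks, so there is 1 pure NE.

1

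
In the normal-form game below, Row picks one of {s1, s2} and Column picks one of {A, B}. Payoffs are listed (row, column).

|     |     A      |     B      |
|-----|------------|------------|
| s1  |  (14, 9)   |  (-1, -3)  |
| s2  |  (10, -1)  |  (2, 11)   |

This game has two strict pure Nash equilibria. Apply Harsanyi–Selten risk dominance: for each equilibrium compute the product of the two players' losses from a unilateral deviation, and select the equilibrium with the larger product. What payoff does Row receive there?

At (s1, A): Row loses 14 − 10 = 4 by deviating; Column loses 9 − (-3) = 12. Product = 4·12 = 48.
At (s2, B): Row loses 2 − (-1) = 3 by deviating; Column loses 11 − (-1) = 12. Product = 3·12 = 36.
48 > 36, so (s1, A) is risk-dominant. Row's payoff there is 14.

14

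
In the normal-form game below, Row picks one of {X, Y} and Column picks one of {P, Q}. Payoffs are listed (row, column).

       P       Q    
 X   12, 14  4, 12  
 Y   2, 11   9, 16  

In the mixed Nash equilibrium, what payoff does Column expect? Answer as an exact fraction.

92/7

Row mixes with probability p on X, chosen so Column is indifferent: 14p + 11(1−p) = 12p + 16(1−p) gives p = 5/7.
Column's expected payoff is 14·5/7 + 11·2/7 = 92/7.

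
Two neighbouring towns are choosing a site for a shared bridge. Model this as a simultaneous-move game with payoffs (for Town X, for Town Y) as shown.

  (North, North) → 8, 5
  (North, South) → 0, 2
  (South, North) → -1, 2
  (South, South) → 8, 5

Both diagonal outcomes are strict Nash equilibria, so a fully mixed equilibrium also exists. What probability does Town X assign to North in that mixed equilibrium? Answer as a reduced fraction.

1/2

Town X's mix p on North must make Town Y indifferent between North and South.
Town Y's payoff from North: 5p + 2(1−p). From South: 2p + 5(1−p).
Set equal: 3p = 3(1−p) → p = 3/6 = 1/2.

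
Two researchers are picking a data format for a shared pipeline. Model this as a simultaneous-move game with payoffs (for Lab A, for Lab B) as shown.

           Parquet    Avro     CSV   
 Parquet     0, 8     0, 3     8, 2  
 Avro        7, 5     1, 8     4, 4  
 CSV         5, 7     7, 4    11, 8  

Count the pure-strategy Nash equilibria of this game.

1

Both CSV: Lab A gets 11 (best alternative 8); Lab B gets 8 (best alternative 7). Neither deviates — NE.
Both Avro is not a NE: Lab A would switch to CSV (7 > 1).
No other cell survives both best-response checks, so there is 1 pure NE.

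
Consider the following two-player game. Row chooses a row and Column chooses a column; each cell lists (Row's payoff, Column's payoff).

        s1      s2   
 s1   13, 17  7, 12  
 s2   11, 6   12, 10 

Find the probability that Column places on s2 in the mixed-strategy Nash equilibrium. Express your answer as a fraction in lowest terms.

Column's mix q on s1 must make Row indifferent between s1 and s2.
Row's payoff from s1: 13q + 7(1−q). From s2: 11q + 12(1−q).
Set equal: 2q = 5(1−q) → q = 5/7.
Probability on s2 is 1 − 5/7 = 2/7.

2/7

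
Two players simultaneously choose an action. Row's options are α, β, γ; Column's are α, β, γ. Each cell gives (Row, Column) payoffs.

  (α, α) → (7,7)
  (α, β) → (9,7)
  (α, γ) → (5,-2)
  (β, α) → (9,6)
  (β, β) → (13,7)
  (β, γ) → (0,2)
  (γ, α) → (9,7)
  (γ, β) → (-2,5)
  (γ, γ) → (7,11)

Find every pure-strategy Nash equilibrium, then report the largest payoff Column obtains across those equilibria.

11

Both β is a pure NE (Row: 13 ≥ 9; Column: 7 ≥ 6). Column gets 7.
Both γ is a pure NE (Row: 7 ≥ 5; Column: 11 ≥ 7). Column gets 11.
Every other cell has a profitable deviation for at least one player. Highest of {7, 11} is 11.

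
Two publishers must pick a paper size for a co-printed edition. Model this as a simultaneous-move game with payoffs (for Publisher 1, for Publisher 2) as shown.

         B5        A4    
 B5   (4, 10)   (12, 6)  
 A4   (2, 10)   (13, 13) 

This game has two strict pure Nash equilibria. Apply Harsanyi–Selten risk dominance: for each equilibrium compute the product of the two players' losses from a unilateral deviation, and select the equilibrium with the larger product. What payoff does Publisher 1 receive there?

At both B5: Publisher 1 loses 4 − 2 = 2 by deviating; Publisher 2 loses 10 − 6 = 4. Product = 2·4 = 8.
At both A4: Publisher 1 loses 13 − 12 = 1 by deviating; Publisher 2 loses 13 − 10 = 3. Product = 1·3 = 3.
8 > 3, so both B5 is risk-dominant. Publisher 1's payoff there is 4.

4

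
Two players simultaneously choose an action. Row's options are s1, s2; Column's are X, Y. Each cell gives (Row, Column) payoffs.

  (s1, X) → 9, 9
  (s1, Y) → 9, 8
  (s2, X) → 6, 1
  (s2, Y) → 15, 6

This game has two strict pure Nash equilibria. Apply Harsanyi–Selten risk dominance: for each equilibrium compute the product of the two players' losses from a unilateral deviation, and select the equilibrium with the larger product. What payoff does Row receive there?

15

At (s1, X): Row loses 9 − 6 = 3 by deviating; Column loses 9 − 8 = 1. Product = 3·1 = 3.
At (s2, Y): Row loses 15 − 9 = 6 by deviating; Column loses 6 − 1 = 5. Product = 6·5 = 30.
30 > 3, so (s2, Y) is risk-dominant. Row's payoff there is 15.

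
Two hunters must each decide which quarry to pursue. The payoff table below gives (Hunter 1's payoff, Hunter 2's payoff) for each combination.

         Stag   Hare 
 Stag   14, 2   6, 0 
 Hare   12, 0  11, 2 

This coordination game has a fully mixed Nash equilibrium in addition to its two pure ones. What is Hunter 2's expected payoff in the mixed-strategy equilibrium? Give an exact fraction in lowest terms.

1

Hunter 1 mixes with probability p on Stag, chosen so Hunter 2 is indifferent: 2p + 0(1−p) = 0p + 2(1−p) gives p = 1/2.
Hunter 2's expected payoff is 2·1/2 + 0·1/2 = 1.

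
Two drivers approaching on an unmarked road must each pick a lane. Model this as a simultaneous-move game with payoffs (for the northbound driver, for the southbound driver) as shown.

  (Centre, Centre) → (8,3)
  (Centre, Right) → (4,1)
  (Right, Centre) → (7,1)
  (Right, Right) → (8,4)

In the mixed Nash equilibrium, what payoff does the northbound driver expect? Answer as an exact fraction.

36/5

The southbound driver mixes with probability q on Centre, chosen so the northbound driver is indifferent: 8q + 4(1−q) = 7q + 8(1−q) gives q = 4/5.
The northbound driver's expected payoff (from either row, since indifferent) is 8·4/5 + 4·1/5 = 36/5.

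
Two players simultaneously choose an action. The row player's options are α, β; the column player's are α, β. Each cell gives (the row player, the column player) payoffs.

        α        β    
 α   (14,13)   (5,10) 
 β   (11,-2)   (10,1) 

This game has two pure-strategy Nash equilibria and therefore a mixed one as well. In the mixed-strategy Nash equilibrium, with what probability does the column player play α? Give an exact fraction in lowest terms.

5/8

The column player's mix q on α must make the row player indifferent between α and β.
The row player's payoff from α: 14q + 5(1−q). From β: 11q + 10(1−q).
Set equal: 3q = 5(1−q) → q = 5/8.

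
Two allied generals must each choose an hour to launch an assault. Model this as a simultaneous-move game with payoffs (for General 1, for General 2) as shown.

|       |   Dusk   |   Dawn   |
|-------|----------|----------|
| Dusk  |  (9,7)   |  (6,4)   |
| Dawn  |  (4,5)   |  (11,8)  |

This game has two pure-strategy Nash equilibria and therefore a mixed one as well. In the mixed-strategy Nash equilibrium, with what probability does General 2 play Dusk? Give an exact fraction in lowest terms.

General 2's mix q on Dusk must make General 1 indifferent between Dusk and Dawn.
General 1's payoff from Dusk: 9q + 6(1−q). From Dawn: 4q + 11(1−q).
Set equal: 5q = 5(1−q) → q = 5/10 = 1/2.

1/2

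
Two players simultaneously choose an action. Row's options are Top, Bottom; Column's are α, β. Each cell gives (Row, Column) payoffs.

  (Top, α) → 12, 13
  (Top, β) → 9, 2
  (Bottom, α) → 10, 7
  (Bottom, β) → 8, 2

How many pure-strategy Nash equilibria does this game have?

1

(Top, α): Row gets 12 (best alternative 10); Column gets 13 (best alternative 2). Neither deviates — NE.
(Bottom, β) is not a NE: Row would switch to Top (9 > 8).
No other cell survives both best-response checks, so there is 1 pure NE.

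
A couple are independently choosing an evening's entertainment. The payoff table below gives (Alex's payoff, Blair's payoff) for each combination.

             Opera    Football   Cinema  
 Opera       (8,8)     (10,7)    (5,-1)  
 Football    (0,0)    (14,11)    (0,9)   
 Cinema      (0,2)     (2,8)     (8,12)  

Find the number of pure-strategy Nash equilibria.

Both Opera: Alex gets 8 (best alternative 0); Blair gets 8 (best alternative 7). Neither deviates — NE.
Both Football: Alex gets 14 (best alternative 10); Blair gets 11 (best alternative 9). Neither deviates — NE.
Both Cinema: Alex gets 8 (best alternative 5); Blair gets 12 (best alternative 8). Neither deviates — NE.
(Football, Opera) is not a NE: Alex would switch to Opera (8 > 0).
No other cell survives both best-response checks, so there are 3 pure NE.

3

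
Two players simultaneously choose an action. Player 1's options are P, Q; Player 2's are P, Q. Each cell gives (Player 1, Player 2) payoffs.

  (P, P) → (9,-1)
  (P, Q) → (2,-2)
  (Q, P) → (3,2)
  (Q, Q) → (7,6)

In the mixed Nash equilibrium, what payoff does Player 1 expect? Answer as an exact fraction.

Player 2 mixes with probability q on P, chosen so Player 1 is indifferent: 9q + 2(1−q) = 3q + 7(1−q) gives q = 5/11.
Player 1's expected payoff (from either row, since indifferent) is 9·5/11 + 2·6/11 = 57/11.

57/11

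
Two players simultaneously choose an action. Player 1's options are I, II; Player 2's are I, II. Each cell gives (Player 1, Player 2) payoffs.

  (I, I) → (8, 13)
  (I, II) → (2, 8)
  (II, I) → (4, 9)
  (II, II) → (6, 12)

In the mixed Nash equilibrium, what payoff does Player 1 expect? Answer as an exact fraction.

Player 2 mixes with probability q on I, chosen so Player 1 is indifferent: 8q + 2(1−q) = 4q + 6(1−q) gives q = 1/2.
Player 1's expected payoff (from either row, since indifferent) is 8·1/2 + 2·1/2 = 5.

5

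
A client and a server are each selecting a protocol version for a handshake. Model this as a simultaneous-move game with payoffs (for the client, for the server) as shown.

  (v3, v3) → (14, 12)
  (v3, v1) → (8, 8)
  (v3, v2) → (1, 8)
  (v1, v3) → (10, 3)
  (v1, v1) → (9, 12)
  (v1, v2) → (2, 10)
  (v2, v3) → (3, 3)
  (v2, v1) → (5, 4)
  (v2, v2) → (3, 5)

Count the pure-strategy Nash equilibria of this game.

3

Both v3: the client gets 14 (best alternative 10); the server gets 12 (best alternative 8). Neither deviates — NE.
Both v1: the client gets 9 (best alternative 8); the server gets 12 (best alternative 10). Neither deviates — NE.
Both v2: the client gets 3 (best alternative 2); the server gets 5 (best alternative 4). Neither deviates — NE.
(v1, v3) is not a NE: the client would switch to v3 (14 > 10).
No other cell survives both best-response checks, so there are 3 pure NE.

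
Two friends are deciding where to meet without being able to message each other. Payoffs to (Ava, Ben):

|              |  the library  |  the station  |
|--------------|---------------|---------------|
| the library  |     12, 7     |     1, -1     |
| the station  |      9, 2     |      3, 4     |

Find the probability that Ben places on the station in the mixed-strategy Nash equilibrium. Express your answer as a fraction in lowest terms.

3/5

Ben's mix q on the library must make Ava indifferent between the library and the station.
Ava's payoff from the library: 12q + 1(1−q). From the station: 9q + 3(1−q).
Set equal: 3q = 2(1−q) → q = 2/5.
Probability on the station is 1 − 2/5 = 3/5.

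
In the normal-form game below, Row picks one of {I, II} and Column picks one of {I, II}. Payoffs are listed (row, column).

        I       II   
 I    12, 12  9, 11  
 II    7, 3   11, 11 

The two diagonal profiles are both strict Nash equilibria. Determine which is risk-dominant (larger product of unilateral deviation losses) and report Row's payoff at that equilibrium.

At both I: Row loses 12 − 7 = 5 by deviating; Column loses 12 − 11 = 1. Product = 5·1 = 5.
At both II: Row loses 11 − 9 = 2 by deviating; Column loses 11 − 3 = 8. Product = 2·8 = 16.
16 > 5, so both II is risk-dominant. Row's payoff there is 11.

11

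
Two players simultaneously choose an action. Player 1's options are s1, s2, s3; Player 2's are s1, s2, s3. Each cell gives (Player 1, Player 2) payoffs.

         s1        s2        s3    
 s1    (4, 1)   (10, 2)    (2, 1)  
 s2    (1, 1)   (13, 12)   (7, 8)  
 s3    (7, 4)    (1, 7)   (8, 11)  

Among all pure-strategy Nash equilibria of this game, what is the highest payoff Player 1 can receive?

13

Both s2 is a pure NE (Player 1: 13 ≥ 10; Player 2: 12 ≥ 8). Player 1 gets 13.
Both s3 is a pure NE (Player 1: 8 ≥ 7; Player 2: 11 ≥ 7). Player 1 gets 8.
Every other cell has a profitable deviation for at least one player. Highest of {13, 8} is 13.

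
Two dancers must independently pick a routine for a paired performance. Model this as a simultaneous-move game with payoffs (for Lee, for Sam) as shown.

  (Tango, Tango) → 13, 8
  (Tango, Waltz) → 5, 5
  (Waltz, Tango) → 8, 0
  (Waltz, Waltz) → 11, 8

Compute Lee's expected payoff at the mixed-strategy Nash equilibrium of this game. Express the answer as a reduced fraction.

103/11

Sam mixes with probability q on Tango, chosen so Lee is indifferent: 13q + 5(1−q) = 8q + 11(1−q) gives q = 6/11.
Lee's expected payoff (from either row, since indifferent) is 13·6/11 + 5·5/11 = 103/11.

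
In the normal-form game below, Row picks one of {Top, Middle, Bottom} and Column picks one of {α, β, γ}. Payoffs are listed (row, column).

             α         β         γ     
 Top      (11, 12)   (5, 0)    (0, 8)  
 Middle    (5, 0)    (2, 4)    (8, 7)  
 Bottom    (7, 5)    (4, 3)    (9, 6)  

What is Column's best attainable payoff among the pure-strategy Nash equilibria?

12

(Top, α) is a pure NE (Row: 11 ≥ 7; Column: 12 ≥ 8). Column gets 12.
(Bottom, γ) is a pure NE (Row: 9 ≥ 8; Column: 6 ≥ 5). Column gets 6.
Every other cell has a profitable deviation for at least one player. Highest of {12, 6} is 12.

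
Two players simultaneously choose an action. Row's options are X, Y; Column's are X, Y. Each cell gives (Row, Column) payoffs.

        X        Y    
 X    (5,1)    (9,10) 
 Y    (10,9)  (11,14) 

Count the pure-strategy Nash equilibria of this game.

Both Y: Row gets 11 (best alternative 9); Column gets 14 (best alternative 9). Neither deviates — NE.
Both X is not a NE: Row would switch to Y (10 > 5).
No other cell survives both best-response checks, so there is 1 pure NE.

1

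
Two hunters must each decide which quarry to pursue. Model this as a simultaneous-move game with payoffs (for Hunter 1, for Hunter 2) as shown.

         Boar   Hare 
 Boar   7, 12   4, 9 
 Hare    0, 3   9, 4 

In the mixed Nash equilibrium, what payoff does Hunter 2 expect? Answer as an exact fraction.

21/4

Hunter 1 mixes with probability p on Boar, chosen so Hunter 2 is indifferent: 12p + 3(1−p) = 9p + 4(1−p) gives p = 1/4.
Hunter 2's expected payoff is 12·1/4 + 3·3/4 = 21/4.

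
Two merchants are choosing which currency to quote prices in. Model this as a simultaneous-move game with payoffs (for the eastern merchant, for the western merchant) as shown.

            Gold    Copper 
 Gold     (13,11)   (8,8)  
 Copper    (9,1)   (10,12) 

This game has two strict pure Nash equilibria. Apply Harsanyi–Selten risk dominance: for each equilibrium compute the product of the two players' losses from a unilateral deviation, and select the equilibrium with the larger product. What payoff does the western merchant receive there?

12

At both Gold: the eastern merchant loses 13 − 9 = 4 by deviating; the western merchant loses 11 − 8 = 3. Product = 4·3 = 12.
At both Copper: the eastern merchant loses 10 − 8 = 2 by deviating; the western merchant loses 12 − 1 = 11. Product = 2·11 = 22.
22 > 12, so both Copper is risk-dominant. The western merchant's payoff there is 12.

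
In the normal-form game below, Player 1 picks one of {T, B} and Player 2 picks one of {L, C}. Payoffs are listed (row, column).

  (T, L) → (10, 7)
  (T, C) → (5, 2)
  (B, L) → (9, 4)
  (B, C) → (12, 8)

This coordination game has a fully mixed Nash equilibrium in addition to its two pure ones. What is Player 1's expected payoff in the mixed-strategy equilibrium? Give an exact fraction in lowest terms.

Player 2 mixes with probability q on L, chosen so Player 1 is indifferent: 10q + 5(1−q) = 9q + 12(1−q) gives q = 7/8.
Player 1's expected payoff (from either row, since indifferent) is 10·7/8 + 5·1/8 = 75/8.

75/8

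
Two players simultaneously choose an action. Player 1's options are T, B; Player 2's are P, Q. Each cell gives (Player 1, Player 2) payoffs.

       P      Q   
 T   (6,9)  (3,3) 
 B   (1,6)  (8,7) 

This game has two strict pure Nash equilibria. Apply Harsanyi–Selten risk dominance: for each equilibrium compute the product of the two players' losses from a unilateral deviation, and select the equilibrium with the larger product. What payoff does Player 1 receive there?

At (T, P): Player 1 loses 6 − 1 = 5 by deviating; Player 2 loses 9 − 3 = 6. Product = 5·6 = 30.
At (B, Q): Player 1 loses 8 − 3 = 5 by deviating; Player 2 loses 7 − 6 = 1. Product = 5·1 = 5.
30 > 5, so (T, P) is risk-dominant. Player 1's payoff there is 6.

6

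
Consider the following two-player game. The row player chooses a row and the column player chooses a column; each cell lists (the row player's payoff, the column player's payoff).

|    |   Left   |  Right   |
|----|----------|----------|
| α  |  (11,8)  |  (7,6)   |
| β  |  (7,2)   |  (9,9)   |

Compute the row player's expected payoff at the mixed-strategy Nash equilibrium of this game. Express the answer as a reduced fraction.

25/3

The column player mixes with probability q on Left, chosen so the row player is indifferent: 11q + 7(1−q) = 7q + 9(1−q) gives q = 1/3.
The row player's expected payoff (from either row, since indifferent) is 11·1/3 + 7·2/3 = 25/3.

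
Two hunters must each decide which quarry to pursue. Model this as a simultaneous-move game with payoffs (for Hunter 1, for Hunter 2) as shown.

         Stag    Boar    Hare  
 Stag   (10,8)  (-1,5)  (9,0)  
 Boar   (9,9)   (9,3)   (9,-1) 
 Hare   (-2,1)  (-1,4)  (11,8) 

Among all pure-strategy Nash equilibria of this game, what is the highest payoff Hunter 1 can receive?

11

Both Stag is a pure NE (Hunter 1: 10 ≥ 9; Hunter 2: 8 ≥ 5). Hunter 1 gets 10.
Both Hare is a pure NE (Hunter 1: 11 ≥ 9; Hunter 2: 8 ≥ 4). Hunter 1 gets 11.
Every other cell has a profitable deviation for at least one player. Highest of {10, 11} is 11.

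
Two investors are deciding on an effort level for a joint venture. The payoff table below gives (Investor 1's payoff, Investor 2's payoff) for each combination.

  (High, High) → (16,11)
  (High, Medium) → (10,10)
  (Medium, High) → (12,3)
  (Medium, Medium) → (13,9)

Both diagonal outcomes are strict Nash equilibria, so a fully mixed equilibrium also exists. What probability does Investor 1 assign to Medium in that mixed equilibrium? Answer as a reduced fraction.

Investor 1's mix p on High must make Investor 2 indifferent between High and Medium.
Investor 2's payoff from High: 11p + 3(1−p). From Medium: 10p + 9(1−p).
Set equal: 1p = 6(1−p) → p = 6/7.
Probability on Medium is 1 − 6/7 = 1/7.

1/7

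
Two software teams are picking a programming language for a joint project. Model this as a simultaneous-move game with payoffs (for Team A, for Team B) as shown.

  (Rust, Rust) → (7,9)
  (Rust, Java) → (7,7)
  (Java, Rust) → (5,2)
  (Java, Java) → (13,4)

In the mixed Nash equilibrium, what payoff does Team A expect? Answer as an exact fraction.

7

Team B mixes with probability q on Rust, chosen so Team A is indifferent: 7q + 7(1−q) = 5q + 13(1−q) gives q = 3/4.
Team A's expected payoff (from either row, since indifferent) is 7·3/4 + 7·1/4 = 7.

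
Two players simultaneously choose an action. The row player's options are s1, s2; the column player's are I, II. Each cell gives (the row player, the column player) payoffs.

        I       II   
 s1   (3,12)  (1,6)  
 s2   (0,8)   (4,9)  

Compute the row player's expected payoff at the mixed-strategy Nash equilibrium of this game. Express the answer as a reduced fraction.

The column player mixes with probability q on I, chosen so the row player is indifferent: 3q + 1(1−q) = 0q + 4(1−q) gives q = 1/2.
The row player's expected payoff (from either row, since indifferent) is 3·1/2 + 1·1/2 = 2.

2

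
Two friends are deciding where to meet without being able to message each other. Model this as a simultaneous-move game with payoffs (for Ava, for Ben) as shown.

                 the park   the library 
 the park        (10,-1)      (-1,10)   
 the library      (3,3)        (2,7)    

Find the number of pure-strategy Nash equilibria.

1

Both the library: Ava gets 2 (best alternative -1); Ben gets 7 (best alternative 3). Neither deviates — NE.
Both the park is not a NE: Ben would switch to the library (10 > -1).
No other cell survives both best-response checks, so there is 1 pure NE.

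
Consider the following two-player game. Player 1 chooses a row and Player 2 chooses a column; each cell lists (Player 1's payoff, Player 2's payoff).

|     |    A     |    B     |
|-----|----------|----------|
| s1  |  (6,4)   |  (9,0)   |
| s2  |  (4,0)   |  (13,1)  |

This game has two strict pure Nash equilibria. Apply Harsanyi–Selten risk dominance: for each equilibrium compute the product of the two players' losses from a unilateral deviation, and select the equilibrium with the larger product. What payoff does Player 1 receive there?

6

At (s1, A): Player 1 loses 6 − 4 = 2 by deviating; Player 2 loses 4 − 0 = 4. Product = 2·4 = 8.
At (s2, B): Player 1 loses 13 − 9 = 4 by deviating; Player 2 loses 1 − 0 = 1. Product = 4·1 = 4.
8 > 4, so (s1, A) is risk-dominant. Player 1's payoff there is 6.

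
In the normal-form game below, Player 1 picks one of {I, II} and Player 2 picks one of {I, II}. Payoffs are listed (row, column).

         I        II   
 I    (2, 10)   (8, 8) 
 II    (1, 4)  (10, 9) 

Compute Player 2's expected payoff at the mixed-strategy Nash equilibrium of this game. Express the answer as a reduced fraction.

58/7

Player 1 mixes with probability p on I, chosen so Player 2 is indifferent: 10p + 4(1−p) = 8p + 9(1−p) gives p = 5/7.
Player 2's expected payoff is 10·5/7 + 4·2/7 = 58/7.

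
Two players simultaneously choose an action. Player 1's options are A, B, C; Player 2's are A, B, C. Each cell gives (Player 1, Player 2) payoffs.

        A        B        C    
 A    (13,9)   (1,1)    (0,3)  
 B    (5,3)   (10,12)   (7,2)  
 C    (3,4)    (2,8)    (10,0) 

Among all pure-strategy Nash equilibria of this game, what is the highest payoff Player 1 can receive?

Both A is a pure NE (Player 1: 13 ≥ 5; Player 2: 9 ≥ 3). Player 1 gets 13.
Both B is a pure NE (Player 1: 10 ≥ 2; Player 2: 12 ≥ 3). Player 1 gets 10.
Every other cell has a profitable deviation for at least one player. Highest of {13, 10} is 13.

13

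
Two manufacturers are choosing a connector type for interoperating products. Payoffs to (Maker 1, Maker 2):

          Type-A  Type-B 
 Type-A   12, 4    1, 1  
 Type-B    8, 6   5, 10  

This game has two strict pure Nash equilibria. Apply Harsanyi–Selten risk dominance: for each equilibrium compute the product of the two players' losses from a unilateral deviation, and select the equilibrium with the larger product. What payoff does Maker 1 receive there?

At both Type-A: Maker 1 loses 12 − 8 = 4 by deviating; Maker 2 loses 4 − 1 = 3. Product = 4·3 = 12.
At both Type-B: Maker 1 loses 5 − 1 = 4 by deviating; Maker 2 loses 10 − 6 = 4. Product = 4·4 = 16.
16 > 12, so both Type-B is risk-dominant. Maker 1's payoff there is 5.

5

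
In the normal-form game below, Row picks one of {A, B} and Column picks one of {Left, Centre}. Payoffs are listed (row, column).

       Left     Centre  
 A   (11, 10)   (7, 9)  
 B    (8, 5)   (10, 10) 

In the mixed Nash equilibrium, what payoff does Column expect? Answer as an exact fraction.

55/6

Row mixes with probability p on A, chosen so Column is indifferent: 10p + 5(1−p) = 9p + 10(1−p) gives p = 5/6.
Column's expected payoff is 10·5/6 + 5·1/6 = 55/6.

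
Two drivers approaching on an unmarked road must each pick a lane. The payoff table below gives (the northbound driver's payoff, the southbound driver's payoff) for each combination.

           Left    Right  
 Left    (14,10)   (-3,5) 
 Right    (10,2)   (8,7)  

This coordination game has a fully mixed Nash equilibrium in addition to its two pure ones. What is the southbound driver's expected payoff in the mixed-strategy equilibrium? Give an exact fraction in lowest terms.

The northbound driver mixes with probability p on Left, chosen so the southbound driver is indifferent: 10p + 2(1−p) = 5p + 7(1−p) gives p = 1/2.
The southbound driver's expected payoff is 10·1/2 + 2·1/2 = 6.

6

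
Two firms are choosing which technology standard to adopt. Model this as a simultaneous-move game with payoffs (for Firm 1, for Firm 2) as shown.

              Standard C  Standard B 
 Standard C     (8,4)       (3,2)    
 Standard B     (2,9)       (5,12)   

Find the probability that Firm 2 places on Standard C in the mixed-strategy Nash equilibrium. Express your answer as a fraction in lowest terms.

Firm 2's mix q on Standard C must make Firm 1 indifferent between Standard C and Standard B.
Firm 1's payoff from Standard C: 8q + 3(1−q). From Standard B: 2q + 5(1−q).
Set equal: 6q = 2(1−q) → q = 2/8 = 1/4.

1/4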